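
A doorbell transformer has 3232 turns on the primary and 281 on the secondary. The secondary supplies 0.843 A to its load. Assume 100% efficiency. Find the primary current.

For an ideal transformer I_p/I_s = N_s/N_p, so I_p = 0.843 × 281/3232 = 0.0733 A.

I_p ≈ 0.0733 A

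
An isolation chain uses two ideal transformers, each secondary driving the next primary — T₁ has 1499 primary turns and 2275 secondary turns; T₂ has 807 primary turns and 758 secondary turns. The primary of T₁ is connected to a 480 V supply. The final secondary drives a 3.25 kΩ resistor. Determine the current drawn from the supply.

I_supply ≈ 0.300 A

Secondary of T₁: V = 480.00 × 2275/1499 = 728.49 V.
Secondary of T₂: V = 728.49 × 758/807 = 684.25 V.
I_load = 684.25/3250 = 0.21054 A, so P_out = 684.25 × 0.21054 = 144.06 W.
All ideal ⇒ P_in = P_out, so I_supply = 144.06/480 = 0.300 A.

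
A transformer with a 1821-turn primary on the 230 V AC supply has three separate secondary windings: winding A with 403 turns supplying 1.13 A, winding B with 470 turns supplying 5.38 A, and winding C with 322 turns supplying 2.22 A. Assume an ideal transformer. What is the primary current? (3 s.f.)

V_A = 230 × 403/1821 = 50.901 V; V_B = 230 × 470/1821 = 59.363 V; V_C = 230 × 322/1821 = 40.670 V.
P_out = V_A I_A + V_B I_B + V_C I_C = 50.901×1.13 + 59.363×5.38 + 40.670×2.22 = 57.518 + 319.37 + 90.287 = 467.18 W.
Ideal ⇒ P_in = P_out, so I_p = P_out/V_p = 467.18/230 = 2.03 A.

I_p ≈ 2.03 A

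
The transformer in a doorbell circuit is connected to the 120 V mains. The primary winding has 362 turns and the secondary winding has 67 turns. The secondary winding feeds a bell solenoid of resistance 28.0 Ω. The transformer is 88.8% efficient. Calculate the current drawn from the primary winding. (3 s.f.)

V_s = 120 × 67/362 = 22.210 V.
I_s = V_s/R = 22.210/28.0 = 0.79321 A.
P_out = V_s I_s = 22.210 × 0.79321 = 17.617 W.
P_in = P_out/η = 17.617/0.888 = 19.839 W.
I_p = P_in/V_p = 19.839/120 = 0.165 A.

I_p ≈ 0.165 A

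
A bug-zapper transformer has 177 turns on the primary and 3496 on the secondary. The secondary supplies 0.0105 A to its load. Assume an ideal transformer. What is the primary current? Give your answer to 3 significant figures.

I_p ≈ 0.207 A

For an ideal transformer I_p/I_s = N_s/N_p, so I_p = 0.0105 × 3496/177 = 0.207 A.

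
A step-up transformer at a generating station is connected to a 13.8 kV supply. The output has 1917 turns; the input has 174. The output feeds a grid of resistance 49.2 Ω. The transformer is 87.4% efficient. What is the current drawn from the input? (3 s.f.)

I_in ≈ 39000 A

V_out = 13800 × 1917/174 = 152040 V.
I_out = V_out/R = 152040/49.2 = 3090.2 A.
P_out = V_out I_out = 152040 × 3090.2 = 4.6983×10^8 W.
P_in = P_out/η = 4.6983×10^8/0.874 = 5.3756×10^8 W.
I_in = P_in/V_in = 5.3756×10^8/13800 = 39000 A.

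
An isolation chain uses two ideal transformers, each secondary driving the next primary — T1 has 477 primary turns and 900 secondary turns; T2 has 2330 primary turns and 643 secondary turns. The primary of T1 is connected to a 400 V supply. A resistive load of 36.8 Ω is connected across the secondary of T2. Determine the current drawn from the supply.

I_supply ≈ 2.95 A

Secondary of T1: V = 400.00 × 900/477 = 754.72 V.
Secondary of T2: V = 754.72 × 643/2330 = 208.28 V.
I_load = 208.28/36.8 = 5.6597 A, so P_out = 208.28 × 5.6597 = 1178.8 W.
All ideal ⇒ P_in = P_out, so I_supply = 1178.8/400 = 2.95 A.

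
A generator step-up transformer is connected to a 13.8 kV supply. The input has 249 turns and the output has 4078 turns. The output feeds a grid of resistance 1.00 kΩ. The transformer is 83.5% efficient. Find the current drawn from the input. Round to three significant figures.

V_out = 13800 × 4078/249 = 226010 V.
I_out = V_out/R = 226010/1000 = 226.01 A.
P_out = V_out I_out = 226010 × 226.01 = 5.1080×10^7 W.
P_in = P_out/η = 5.1080×10^7/0.835 = 6.1174×10^7 W.
I_in = P_in/V_in = 6.1174×10^7/13800 = 4430 A.

I_in ≈ 4430 A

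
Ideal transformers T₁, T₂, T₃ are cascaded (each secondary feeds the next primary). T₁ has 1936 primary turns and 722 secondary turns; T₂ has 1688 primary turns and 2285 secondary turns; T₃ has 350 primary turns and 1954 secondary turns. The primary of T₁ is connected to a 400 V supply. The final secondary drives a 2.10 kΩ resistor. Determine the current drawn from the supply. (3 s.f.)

After T₁: V = 400.00 × 722/1936 = 149.17 V.
After T₂: V = 149.17 × 2285/1688 = 201.93 V.
After T₃: V = 201.93 × 1954/350 = 1127.4 V.
I_load = 1127.4/2100 = 0.53684 A, so P_out = 1127.4 × 0.53684 = 605.21 W.
All ideal ⇒ P_in = P_out, so I_supply = 605.21/400 = 1.51 A.

I_supply ≈ 1.51 A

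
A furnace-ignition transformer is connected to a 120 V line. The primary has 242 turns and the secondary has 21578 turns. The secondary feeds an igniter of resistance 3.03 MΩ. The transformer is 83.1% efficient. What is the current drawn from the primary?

I_p ≈ 0.379 A

V_s = 120 × 21578/242 = 10700 V.
I_s = V_s/R = 10700/(3.03×10^6) = 0.0035313 A.
P_out = V_s I_s = 10700 × 0.0035313 = 37.784 W.
P_in = P_out/η = 37.784/0.831 = 45.468 W.
I_p = P_in/V_p = 45.468/120 = 0.379 A.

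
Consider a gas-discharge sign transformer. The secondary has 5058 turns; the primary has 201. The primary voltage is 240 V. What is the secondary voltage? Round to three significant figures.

V_s ≈ 6040 V

V_s/V_p = N_s/N_p, so V_s = 240 × 5058/201 = 6040 V.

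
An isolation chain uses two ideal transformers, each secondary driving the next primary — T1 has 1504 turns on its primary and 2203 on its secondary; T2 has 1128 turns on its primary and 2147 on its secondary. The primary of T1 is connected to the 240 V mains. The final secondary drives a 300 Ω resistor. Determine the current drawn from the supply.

Secondary of T1: V = 240.00 × 2203/1504 = 351.54 V.
Secondary of T2: V = 351.54 × 2147/1128 = 669.12 V.
I_load = 669.12/300 = 2.2304 A, so P_out = 669.12 × 2.2304 = 1492.4 W.
All ideal ⇒ P_in = P_out, so I_supply = 1492.4/240 = 6.22 A.

I_supply ≈ 6.22 A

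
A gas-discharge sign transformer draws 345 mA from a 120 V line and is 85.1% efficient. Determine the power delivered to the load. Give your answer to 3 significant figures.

P_out ≈ 35.2 W

P_in = V_p I_p = 120 × 0.345 = 41.400 W.
P_out = η P_in = 0.851 × 41.400 = 35.2 W.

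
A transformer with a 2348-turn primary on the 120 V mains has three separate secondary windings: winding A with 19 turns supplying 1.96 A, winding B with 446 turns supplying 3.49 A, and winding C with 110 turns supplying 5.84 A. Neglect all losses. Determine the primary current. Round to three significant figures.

V_A = 120 × 19/2348 = 0.97104 V; V_B = 120 × 446/2348 = 22.794 V; V_C = 120 × 110/2348 = 5.6218 V.
P_out = V_A I_A + V_B I_B + V_C I_C = 0.97104×1.96 + 22.794×3.49 + 5.6218×5.84 = 1.9032 + 79.551 + 32.831 = 114.29 W.
Ideal ⇒ P_in = P_out, so I_p = P_out/V_p = 114.29/120 = 0.952 A.

I_p ≈ 0.952 A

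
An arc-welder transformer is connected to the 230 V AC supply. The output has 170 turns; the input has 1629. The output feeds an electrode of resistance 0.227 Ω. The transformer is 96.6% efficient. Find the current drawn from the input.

I_in ≈ 11.4 A

V_out = 230 × 170/1629 = 24.002 V.
I_out = V_out/R = 24.002/0.227 = 105.74 A.
P_out = V_out I_out = 24.002 × 105.74 = 2538.0 W.
P_in = P_out/η = 2538.0/0.966 = 2627.3 W.
I_in = P_in/V_in = 2627.3/230 = 11.4 A.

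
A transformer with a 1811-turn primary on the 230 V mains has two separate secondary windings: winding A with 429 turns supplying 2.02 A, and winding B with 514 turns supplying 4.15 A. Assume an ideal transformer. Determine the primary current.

I_p ≈ 1.66 A

V_A = 230 × 429/1811 = 54.484 V; V_B = 230 × 514/1811 = 65.279 V.
P_out = V_A I_A + V_B I_B = 54.484×2.02 + 65.279×4.15 = 110.06 + 270.91 = 380.96 W.
Ideal ⇒ P_in = P_out, so I_p = P_out/V_p = 380.96/230 = 1.66 A.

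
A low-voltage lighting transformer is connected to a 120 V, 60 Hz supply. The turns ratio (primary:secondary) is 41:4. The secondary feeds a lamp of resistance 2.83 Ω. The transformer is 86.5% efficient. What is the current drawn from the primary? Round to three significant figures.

V_s = 120 × 4/41 = 11.707 V.
I_s = V_s/R = 11.707/2.83 = 4.1369 A.
P_out = V_s I_s = 11.707 × 4.1369 = 48.432 W.
P_in = P_out/η = 48.432/0.865 = 55.990 W.
I_p = P_in/V_p = 55.990/120 = 0.467 A.

I_p ≈ 0.467 A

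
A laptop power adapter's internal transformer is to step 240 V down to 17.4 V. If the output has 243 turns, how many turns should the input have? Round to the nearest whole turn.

N_in/N_out = V_in/V_out, so N_in = 243 × 240/17.4 = 3351.7 ≈ 3352 turns.

N_in = 3352 turns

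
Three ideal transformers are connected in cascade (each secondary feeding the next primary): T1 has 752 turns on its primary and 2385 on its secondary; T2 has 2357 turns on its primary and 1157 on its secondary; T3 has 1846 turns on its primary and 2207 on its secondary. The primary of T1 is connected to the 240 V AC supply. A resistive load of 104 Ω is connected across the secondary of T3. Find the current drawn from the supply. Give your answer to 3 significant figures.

I_supply ≈ 7.99 A

After T1: V = 240.00 × 2385/752 = 761.17 V.
After T2: V = 761.17 × 1157/2357 = 373.64 V.
After T3: V = 373.64 × 2207/1846 = 446.71 V.
I_load = 446.71/104 = 4.2953 A, so P_out = 446.71 × 4.2953 = 1918.8 W.
All ideal ⇒ P_in = P_out, so I_supply = 1918.8/240 = 7.99 A.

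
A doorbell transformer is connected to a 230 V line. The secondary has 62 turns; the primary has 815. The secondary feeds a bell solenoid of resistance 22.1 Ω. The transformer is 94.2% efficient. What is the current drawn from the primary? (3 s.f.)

V_s = 230 × 62/815 = 17.497 V.
I_s = V_s/R = 17.497/22.1 = 0.79172 A.
P_out = V_s I_s = 17.497 × 0.79172 = 13.853 W.
P_in = P_out/η = 13.853/0.942 = 14.706 W.
I_p = P_in/V_p = 14.706/230 = 0.0639 A.

I_p ≈ 0.0639 A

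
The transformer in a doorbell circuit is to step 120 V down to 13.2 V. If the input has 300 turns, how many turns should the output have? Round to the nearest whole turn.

N_out/N_in = V_out/V_in, so N_out = 300 × 13.2/120 = 33.0 ≈ 33 turns.

N_out = 33 turns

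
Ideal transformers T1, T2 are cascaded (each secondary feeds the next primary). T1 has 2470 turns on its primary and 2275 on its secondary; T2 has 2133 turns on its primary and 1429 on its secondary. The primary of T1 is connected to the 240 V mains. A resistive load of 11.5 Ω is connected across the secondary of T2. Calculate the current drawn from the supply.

I_supply ≈ 7.95 A

After T1: V = 240.00 × 2275/2470 = 221.05 V.
After T2: V = 221.05 × 1429/2133 = 148.09 V.
I_load = 148.09/11.5 = 12.878 A, so P_out = 148.09 × 12.878 = 1907.1 W.
All ideal ⇒ P_in = P_out, so I_supply = 1907.1/240 = 7.95 A.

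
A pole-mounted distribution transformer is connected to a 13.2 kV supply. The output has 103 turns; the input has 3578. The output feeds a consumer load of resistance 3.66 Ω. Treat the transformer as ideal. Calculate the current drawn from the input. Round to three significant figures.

I_in ≈ 2.99 A

V_out = V_in × N_out/N_in = 13200 × 103/3578 = 379.99 V.
I_out = V_out/R = 379.99/3.66 = 103.82 A.
For an ideal transformer I_in N_in = I_out N_out, so I_in = 103.82 × 103/3578 = 2.99 A.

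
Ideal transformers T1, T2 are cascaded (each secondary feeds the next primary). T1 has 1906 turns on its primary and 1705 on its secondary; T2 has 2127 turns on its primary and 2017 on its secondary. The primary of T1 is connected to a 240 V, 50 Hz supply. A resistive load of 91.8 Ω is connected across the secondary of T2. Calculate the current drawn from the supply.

Secondary of T1: V = 240.00 × 1705/1906 = 214.69 V.
Secondary of T2: V = 214.69 × 2017/2127 = 203.59 V.
I_load = 203.59/91.8 = 2.2177 A, so P_out = 203.59 × 2.2177 = 451.50 W.
All ideal ⇒ P_in = P_out, so I_supply = 451.50/240 = 1.88 A.

I_supply ≈ 1.88 A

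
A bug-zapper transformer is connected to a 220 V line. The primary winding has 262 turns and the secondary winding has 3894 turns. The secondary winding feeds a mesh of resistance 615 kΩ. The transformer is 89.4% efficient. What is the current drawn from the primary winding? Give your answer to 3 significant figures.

V_s = 220 × 3894/262 = 3269.8 V.
I_s = V_s/R = 3269.8/615000 = 0.0053167 A.
P_out = V_s I_s = 3269.8 × 0.0053167 = 17.384 W.
P_in = P_out/η = 17.384/0.894 = 19.446 W.
I_p = P_in/V_p = 19.446/220 = 0.0884 A.

I_p ≈ 0.0884 A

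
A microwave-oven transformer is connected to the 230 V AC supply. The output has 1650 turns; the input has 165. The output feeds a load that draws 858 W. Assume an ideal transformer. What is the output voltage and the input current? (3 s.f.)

V_out = V_in × N_out/N_in = 230 × 1650/165 = 2300.0 V.
I_out = P/V_out = 858/2300.0 = 0.37304 A.
I_in = I_out × N_out/N_in = 0.37304 × 1650/165 = 3.73 A.

V_out ≈ 2300 V, I_in ≈ 3.73 A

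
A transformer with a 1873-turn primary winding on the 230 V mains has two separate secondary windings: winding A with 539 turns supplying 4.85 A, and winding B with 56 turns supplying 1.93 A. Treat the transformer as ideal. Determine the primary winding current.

V_A = 230 × 539/1873 = 66.188 V; V_B = 230 × 56/1873 = 6.8767 V.
P_out = V_A I_A + V_B I_B = 66.188×4.85 + 6.8767×1.93 = 321.01 + 13.272 = 334.28 W.
Ideal ⇒ P_in = P_out, so I_p = P_out/V_p = 334.28/230 = 1.45 A.

I_p ≈ 1.45 A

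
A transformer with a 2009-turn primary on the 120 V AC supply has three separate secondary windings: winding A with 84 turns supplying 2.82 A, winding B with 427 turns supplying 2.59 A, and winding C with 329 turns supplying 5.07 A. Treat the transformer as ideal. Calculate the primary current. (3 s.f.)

I_p ≈ 1.50 A

V_A = 120 × 84/2009 = 5.0174 V; V_B = 120 × 427/2009 = 25.505 V; V_C = 120 × 329/2009 = 19.652 V.
P_out = V_A I_A + V_B I_B + V_C I_C = 5.0174×2.82 + 25.505×2.59 + 19.652×5.07 = 14.149 + 66.059 + 99.633 = 179.84 W.
Ideal ⇒ P_in = P_out, so I_p = P_out/V_p = 179.84/120 = 1.50 A.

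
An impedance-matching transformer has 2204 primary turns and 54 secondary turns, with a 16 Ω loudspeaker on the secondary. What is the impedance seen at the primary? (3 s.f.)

Z_p ≈ 26700 Ω

Z_p = (N_p/N_s)² × Z_s = (2204/54)² × 16 = 26700 Ω.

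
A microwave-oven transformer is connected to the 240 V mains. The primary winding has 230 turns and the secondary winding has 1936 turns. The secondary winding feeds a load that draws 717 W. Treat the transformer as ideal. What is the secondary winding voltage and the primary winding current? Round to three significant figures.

V_s ≈ 2020 V, I_p ≈ 2.99 A

V_s = V_p × N_s/N_p = 240 × 1936/230 = 2020.2 V.
I_s = P/V_s = 717/2020.2 = 0.35492 A.
I_p = I_s × N_s/N_p = 0.35492 × 1936/230 = 2.99 A.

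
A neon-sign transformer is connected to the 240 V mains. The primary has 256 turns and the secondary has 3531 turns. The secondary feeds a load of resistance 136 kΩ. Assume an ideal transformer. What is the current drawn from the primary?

I_p ≈ 0.336 A

V_s = V_p × N_s/N_p = 240 × 3531/256 = 3310.3 V.
I_s = V_s/R = 3310.3/136000 = 0.024341 A.
For an ideal transformer I_p N_p = I_s N_s, so I_p = 0.024341 × 3531/256 = 0.336 A.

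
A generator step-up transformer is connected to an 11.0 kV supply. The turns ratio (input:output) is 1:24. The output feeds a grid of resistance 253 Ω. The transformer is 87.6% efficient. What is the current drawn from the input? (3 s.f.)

V_out = 11000 × 24/1 = 264000 V.
I_out = V_out/R = 264000/253 = 1043.5 A.
P_out = V_out I_out = 264000 × 1043.5 = 2.7548×10^8 W.
P_in = P_out/η = 2.7548×10^8/0.876 = 3.1447×10^8 W.
I_in = P_in/V_in = 3.1447×10^8/11000 = 28600 A.

I_in ≈ 28600 A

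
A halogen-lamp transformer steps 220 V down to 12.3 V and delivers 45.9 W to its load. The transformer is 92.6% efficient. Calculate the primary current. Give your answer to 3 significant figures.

I_p ≈ 0.225 A

P_in = P_out/η = 45.9/0.926 = 49.568 W.
I_p = P_in/V_p = 49.568/220 = 0.225 A.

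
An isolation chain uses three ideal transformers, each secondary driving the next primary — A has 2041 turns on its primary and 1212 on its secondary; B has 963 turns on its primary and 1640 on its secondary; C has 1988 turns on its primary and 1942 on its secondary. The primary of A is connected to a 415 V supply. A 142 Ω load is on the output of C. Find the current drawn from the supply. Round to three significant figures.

I_supply ≈ 2.85 A

After A: V = 415.00 × 1212/2041 = 246.44 V.
After B: V = 246.44 × 1640/963 = 419.69 V.
After C: V = 419.69 × 1942/1988 = 409.98 V.
I_load = 409.98/142 = 2.8872 A, so P_out = 409.98 × 2.8872 = 1183.7 W.
All ideal ⇒ P_in = P_out, so I_supply = 1183.7/415 = 2.85 A.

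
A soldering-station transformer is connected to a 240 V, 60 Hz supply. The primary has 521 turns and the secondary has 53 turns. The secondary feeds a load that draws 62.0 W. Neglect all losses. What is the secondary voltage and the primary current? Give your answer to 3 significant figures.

V_s ≈ 24.4 V, I_p ≈ 0.258 A

V_s = V_p × N_s/N_p = 240 × 53/521 = 24.415 V.
I_s = P/V_s = 62.0/24.415 = 2.5395 A.
I_p = I_s × N_s/N_p = 2.5395 × 53/521 = 0.258 A.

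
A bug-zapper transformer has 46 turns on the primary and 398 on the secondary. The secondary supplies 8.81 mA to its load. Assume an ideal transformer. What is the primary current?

I_p ≈ 0.0762 A

For an ideal transformer I_p/I_s = N_s/N_p, so I_p = 0.00881 × 398/46 = 0.0762 A.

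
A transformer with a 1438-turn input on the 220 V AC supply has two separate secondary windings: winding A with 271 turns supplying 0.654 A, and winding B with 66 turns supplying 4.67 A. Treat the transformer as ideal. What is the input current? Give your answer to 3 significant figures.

I_in ≈ 0.338 A

V_A = 220 × 271/1438 = 41.460 V; V_B = 220 × 66/1438 = 10.097 V.
P_out = V_A I_A + V_B I_B = 41.460×0.654 + 10.097×4.67 = 27.115 + 47.155 = 74.270 W.
Ideal ⇒ P_in = P_out, so I_in = P_out/V_in = 74.270/220 = 0.338 A.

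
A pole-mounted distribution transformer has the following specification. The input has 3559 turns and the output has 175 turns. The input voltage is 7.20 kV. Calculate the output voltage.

V_out ≈ 354 V

V_out/V_in = N_out/N_in, so V_out = 7200 × 175/3559 = 354 V.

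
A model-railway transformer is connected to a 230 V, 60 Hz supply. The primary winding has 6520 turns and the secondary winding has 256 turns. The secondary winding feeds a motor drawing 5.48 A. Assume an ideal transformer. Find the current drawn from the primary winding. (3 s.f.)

I_p ≈ 0.215 A

For an ideal transformer I_p N_p = I_s N_s, so I_p = 5.48 × 256/6520 = 0.215 A.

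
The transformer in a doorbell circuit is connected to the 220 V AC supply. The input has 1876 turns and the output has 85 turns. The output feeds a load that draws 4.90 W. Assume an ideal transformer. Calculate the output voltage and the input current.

V_out ≈ 9.97 V, I_in ≈ 0.0223 A

V_out = V_in × N_out/N_in = 220 × 85/1876 = 9.9680 V.
I_out = P/V_out = 4.90/9.9680 = 0.49157 A.
I_in = I_out × N_out/N_in = 0.49157 × 85/1876 = 0.0223 A.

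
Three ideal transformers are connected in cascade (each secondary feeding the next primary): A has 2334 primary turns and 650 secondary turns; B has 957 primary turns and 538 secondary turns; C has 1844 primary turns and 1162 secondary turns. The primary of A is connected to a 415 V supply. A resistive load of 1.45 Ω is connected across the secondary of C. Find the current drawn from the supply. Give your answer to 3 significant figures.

I_supply ≈ 2.79 A

Secondary of A: V = 415.00 × 650/2334 = 115.57 V.
Secondary of B: V = 115.57 × 538/957 = 64.973 V.
Secondary of C: V = 64.973 × 1162/1844 = 40.943 V.
I_load = 40.943/1.45 = 28.236 A, so P_out = 40.943 × 28.236 = 1156.1 W.
All ideal ⇒ P_in = P_out, so I_supply = 1156.1/415 = 2.79 A.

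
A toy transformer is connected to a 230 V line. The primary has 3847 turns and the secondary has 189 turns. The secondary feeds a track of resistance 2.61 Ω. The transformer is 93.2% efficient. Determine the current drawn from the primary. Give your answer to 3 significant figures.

V_s = 230 × 189/3847 = 11.300 V.
I_s = V_s/R = 11.300/2.61 = 4.3294 A.
P_out = V_s I_s = 11.300 × 4.3294 = 48.921 W.
P_in = P_out/η = 48.921/0.932 = 52.490 W.
I_p = P_in/V_p = 52.490/230 = 0.228 A.

I_p ≈ 0.228 A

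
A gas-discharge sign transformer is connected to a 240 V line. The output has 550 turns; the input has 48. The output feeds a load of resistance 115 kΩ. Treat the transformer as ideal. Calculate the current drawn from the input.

I_in ≈ 0.274 A

V_out = V_in × N_out/N_in = 240 × 550/48 = 2750.0 V.
I_out = V_out/R = 2750.0/115000 = 0.023913 A.
For an ideal transformer I_in N_in = I_out N_out, so I_in = 0.023913 × 550/48 = 0.274 A.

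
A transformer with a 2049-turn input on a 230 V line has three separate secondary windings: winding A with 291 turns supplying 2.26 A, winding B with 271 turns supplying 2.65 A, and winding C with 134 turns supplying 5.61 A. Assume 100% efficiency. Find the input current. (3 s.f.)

V_A = 230 × 291/2049 = 32.665 V; V_B = 230 × 271/2049 = 30.420 V; V_C = 230 × 134/2049 = 15.041 V.
P_out = V_A I_A + V_B I_B + V_C I_C = 32.665×2.26 + 30.420×2.65 + 15.041×5.61 = 73.822 + 80.612 + 84.383 = 238.82 W.
Ideal ⇒ P_in = P_out, so I_in = P_out/V_in = 238.82/230 = 1.04 A.

I_in ≈ 1.04 A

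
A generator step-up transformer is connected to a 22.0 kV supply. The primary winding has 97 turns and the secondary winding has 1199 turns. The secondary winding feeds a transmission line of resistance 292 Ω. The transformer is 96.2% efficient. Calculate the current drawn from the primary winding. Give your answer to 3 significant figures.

V_s = 22000 × 1199/97 = 271940 V.
I_s = V_s/R = 271940/292 = 931.30 A.
P_out = V_s I_s = 271940 × 931.30 = 2.5325×10^8 W.
P_in = P_out/η = 2.5325×10^8/0.962 = 2.6326×10^8 W.
I_p = P_in/V_p = 2.6326×10^8/22000 = 12000 A.

I_p ≈ 12000 A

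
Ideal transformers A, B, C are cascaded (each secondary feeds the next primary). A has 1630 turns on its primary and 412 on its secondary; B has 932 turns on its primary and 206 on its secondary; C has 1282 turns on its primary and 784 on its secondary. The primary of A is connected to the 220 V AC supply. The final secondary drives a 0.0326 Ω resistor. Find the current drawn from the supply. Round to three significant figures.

I_supply ≈ 7.88 A

Secondary of A: V = 220.00 × 412/1630 = 55.607 V.
Secondary of B: V = 55.607 × 206/932 = 12.291 V.
Secondary of C: V = 12.291 × 784/1282 = 7.5164 V.
I_load = 7.5164/0.0326 = 230.57 A, so P_out = 7.5164 × 230.57 = 1733.0 W.
All ideal ⇒ P_in = P_out, so I_supply = 1733.0/220 = 7.88 A.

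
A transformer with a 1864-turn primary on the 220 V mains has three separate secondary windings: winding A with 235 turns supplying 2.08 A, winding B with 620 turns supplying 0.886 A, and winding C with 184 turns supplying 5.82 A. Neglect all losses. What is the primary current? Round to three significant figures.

V_A = 220 × 235/1864 = 27.736 V; V_B = 220 × 620/1864 = 73.176 V; V_C = 220 × 184/1864 = 21.717 V.
P_out = V_A I_A + V_B I_B + V_C I_C = 27.736×2.08 + 73.176×0.886 + 21.717×5.82 = 57.691 + 64.834 + 126.39 = 248.92 W.
Ideal ⇒ P_in = P_out, so I_p = P_out/V_p = 248.92/220 = 1.13 A.

I_p ≈ 1.13 A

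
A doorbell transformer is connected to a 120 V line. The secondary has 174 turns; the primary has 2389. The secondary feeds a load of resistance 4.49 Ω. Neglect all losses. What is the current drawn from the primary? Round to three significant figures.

V_s = V_p × N_s/N_p = 120 × 174/2389 = 8.7401 V.
I_s = V_s/R = 8.7401/4.49 = 1.9466 A.
For an ideal transformer I_p N_p = I_s N_s, so I_p = 1.9466 × 174/2389 = 0.142 A.

I_p ≈ 0.142 A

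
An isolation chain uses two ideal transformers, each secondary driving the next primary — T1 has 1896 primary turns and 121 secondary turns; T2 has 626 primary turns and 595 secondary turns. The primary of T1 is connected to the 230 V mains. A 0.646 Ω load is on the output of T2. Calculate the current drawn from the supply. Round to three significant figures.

Secondary of T1: V = 230.00 × 121/1896 = 14.678 V.
Secondary of T2: V = 14.678 × 595/626 = 13.951 V.
I_load = 13.951/0.646 = 21.597 A, so P_out = 13.951 × 21.597 = 301.30 W.
All ideal ⇒ P_in = P_out, so I_supply = 301.30/230 = 1.31 A.

I_supply ≈ 1.31 A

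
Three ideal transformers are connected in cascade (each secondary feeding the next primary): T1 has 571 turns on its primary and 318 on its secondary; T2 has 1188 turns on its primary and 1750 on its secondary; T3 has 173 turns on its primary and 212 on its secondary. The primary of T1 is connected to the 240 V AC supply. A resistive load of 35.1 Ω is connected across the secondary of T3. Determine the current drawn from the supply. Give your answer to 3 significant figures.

After T1: V = 240.00 × 318/571 = 133.66 V.
After T2: V = 133.66 × 1750/1188 = 196.89 V.
After T3: V = 196.89 × 212/173 = 241.28 V.
I_load = 241.28/35.1 = 6.8740 A, so P_out = 241.28 × 6.8740 = 1658.5 W.
All ideal ⇒ P_in = P_out, so I_supply = 1658.5/240 = 6.91 A.

I_supply ≈ 6.91 A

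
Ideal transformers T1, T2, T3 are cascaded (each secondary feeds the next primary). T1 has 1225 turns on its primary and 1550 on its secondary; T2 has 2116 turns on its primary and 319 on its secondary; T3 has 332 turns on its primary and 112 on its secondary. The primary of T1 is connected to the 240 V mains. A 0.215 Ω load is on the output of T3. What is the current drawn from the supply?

I_supply ≈ 4.62 A

After T1: V = 240.00 × 1550/1225 = 303.67 V.
After T2: V = 303.67 × 319/2116 = 45.781 V.
After T3: V = 45.781 × 112/332 = 15.444 V.
I_load = 15.444/0.215 = 71.833 A, so P_out = 15.444 × 71.833 = 1109.4 W.
All ideal ⇒ P_in = P_out, so I_supply = 1109.4/240 = 4.62 A.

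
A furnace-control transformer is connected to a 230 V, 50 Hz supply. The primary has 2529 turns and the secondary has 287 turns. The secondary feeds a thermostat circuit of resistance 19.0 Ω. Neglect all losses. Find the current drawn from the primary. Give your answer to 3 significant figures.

I_p ≈ 0.156 A

V_s = V_p × N_s/N_p = 230 × 287/2529 = 26.101 V.
I_s = V_s/R = 26.101/19.0 = 1.3737 A.
For an ideal transformer I_p N_p = I_s N_s, so I_p = 1.3737 × 287/2529 = 0.156 A.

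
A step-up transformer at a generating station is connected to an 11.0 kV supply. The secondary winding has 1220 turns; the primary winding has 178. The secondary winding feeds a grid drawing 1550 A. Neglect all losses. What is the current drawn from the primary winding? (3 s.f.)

I_p ≈ 10600 A

For an ideal transformer I_p N_p = I_s N_s, so I_p = 1550 × 1220/178 = 10600 A.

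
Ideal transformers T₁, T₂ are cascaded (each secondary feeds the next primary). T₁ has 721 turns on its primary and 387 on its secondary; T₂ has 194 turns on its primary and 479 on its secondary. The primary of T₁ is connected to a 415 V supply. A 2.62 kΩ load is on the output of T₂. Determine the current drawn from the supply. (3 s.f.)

I_supply ≈ 0.278 A

After T₁: V = 415.00 × 387/721 = 222.75 V.
After T₂: V = 222.75 × 479/194 = 549.99 V.
I_load = 549.99/2620 = 0.20992 A, so P_out = 549.99 × 0.20992 = 115.46 W.
All ideal ⇒ P_in = P_out, so I_supply = 115.46/415 = 0.278 A.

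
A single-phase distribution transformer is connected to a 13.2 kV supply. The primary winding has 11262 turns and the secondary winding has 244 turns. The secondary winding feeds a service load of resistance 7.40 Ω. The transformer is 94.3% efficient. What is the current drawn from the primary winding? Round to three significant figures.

I_p ≈ 0.888 A

V_s = 13200 × 244/11262 = 285.99 V.
I_s = V_s/R = 285.99/7.40 = 38.647 A.
P_out = V_s I_s = 285.99 × 38.647 = 11053 W.
P_in = P_out/η = 11053/0.943 = 11721 W.
I_p = P_in/V_p = 11721/13200 = 0.888 A.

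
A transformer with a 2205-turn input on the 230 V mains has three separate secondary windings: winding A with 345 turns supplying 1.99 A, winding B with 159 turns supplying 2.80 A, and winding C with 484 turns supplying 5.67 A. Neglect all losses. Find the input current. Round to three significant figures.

I_in ≈ 1.76 A

V_A = 230 × 345/2205 = 35.986 V; V_B = 230 × 159/2205 = 16.585 V; V_C = 230 × 484/2205 = 50.485 V.
P_out = V_A I_A + V_B I_B + V_C I_C = 35.986×1.99 + 16.585×2.80 + 50.485×5.67 = 71.613 + 46.438 + 286.25 = 404.30 W.
Ideal ⇒ P_in = P_out, so I_in = P_out/V_in = 404.30/230 = 1.76 A.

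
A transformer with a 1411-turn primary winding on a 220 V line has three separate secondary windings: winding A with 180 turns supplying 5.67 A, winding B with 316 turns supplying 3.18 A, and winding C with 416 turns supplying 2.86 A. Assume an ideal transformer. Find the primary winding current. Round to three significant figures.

V_A = 220 × 180/1411 = 28.065 V; V_B = 220 × 316/1411 = 49.270 V; V_C = 220 × 416/1411 = 64.862 V.
P_out = V_A I_A + V_B I_B + V_C I_C = 28.065×5.67 + 49.270×3.18 + 64.862×2.86 = 159.13 + 156.68 + 185.50 = 501.31 W.
Ideal ⇒ P_in = P_out, so I_p = P_out/V_p = 501.31/220 = 2.28 A.

I_p ≈ 2.28 A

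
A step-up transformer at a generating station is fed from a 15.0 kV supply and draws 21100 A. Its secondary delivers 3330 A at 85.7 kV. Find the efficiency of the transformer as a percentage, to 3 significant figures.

P_in = 15000 × 21100 = 3.16500×10^8 W.
P_out = 85700 × 3330 = 2.85381×10^8 W.
η = P_out/P_in = 2.85381×10^8/(3.16500×10^8) = 0.902.

η ≈ 90.2%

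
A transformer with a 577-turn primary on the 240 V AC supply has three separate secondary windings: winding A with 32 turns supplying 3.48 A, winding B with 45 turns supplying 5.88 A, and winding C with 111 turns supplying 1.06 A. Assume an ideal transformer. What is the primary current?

V_A = 240 × 32/577 = 13.310 V; V_B = 240 × 45/577 = 18.718 V; V_C = 240 × 111/577 = 46.170 V.
P_out = V_A I_A + V_B I_B + V_C I_C = 13.310×3.48 + 18.718×5.88 + 46.170×1.06 = 46.320 + 110.06 + 48.940 = 205.32 W.
Ideal ⇒ P_in = P_out, so I_p = P_out/V_p = 205.32/240 = 0.855 A.

I_p ≈ 0.855 A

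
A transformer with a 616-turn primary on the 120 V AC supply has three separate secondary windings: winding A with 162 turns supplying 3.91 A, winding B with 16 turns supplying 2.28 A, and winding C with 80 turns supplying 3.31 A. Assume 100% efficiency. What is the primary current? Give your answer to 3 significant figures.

V_A = 120 × 162/616 = 31.558 V; V_B = 120 × 16/616 = 3.1169 V; V_C = 120 × 80/616 = 15.584 V.
P_out = V_A I_A + V_B I_B + V_C I_C = 31.558×3.91 + 3.1169×2.28 + 15.584×3.31 = 123.39 + 7.1065 + 51.584 = 182.08 W.
Ideal ⇒ P_in = P_out, so I_p = P_out/V_p = 182.08/120 = 1.52 A.

I_p ≈ 1.52 A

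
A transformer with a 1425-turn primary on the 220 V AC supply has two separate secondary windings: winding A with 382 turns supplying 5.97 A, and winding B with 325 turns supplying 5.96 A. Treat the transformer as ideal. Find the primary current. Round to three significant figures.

I_p ≈ 2.96 A

V_A = 220 × 382/1425 = 58.975 V; V_B = 220 × 325/1425 = 50.175 V.
P_out = V_A I_A + V_B I_B = 58.975×5.97 + 50.175×5.96 = 352.08 + 299.05 = 651.13 W.
Ideal ⇒ P_in = P_out, so I_p = P_out/V_p = 651.13/220 = 2.96 A.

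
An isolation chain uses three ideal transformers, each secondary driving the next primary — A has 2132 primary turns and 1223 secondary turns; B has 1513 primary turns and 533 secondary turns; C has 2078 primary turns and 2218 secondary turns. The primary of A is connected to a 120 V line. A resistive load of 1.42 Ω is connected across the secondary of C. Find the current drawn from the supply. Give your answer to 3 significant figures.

After A: V = 120.00 × 1223/2132 = 68.837 V.
After B: V = 68.837 × 533/1513 = 24.250 V.
After C: V = 24.250 × 2218/2078 = 25.884 V.
I_load = 25.884/1.42 = 18.228 A, so P_out = 25.884 × 18.228 = 471.80 W.
All ideal ⇒ P_in = P_out, so I_supply = 471.80/120 = 3.93 A.

I_supply ≈ 3.93 A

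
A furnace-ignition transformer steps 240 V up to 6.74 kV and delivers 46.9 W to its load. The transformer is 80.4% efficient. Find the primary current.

P_in = P_out/η = 46.9/0.804 = 58.333 W.
I_p = P_in/V_p = 58.333/240 = 0.243 A.

I_p ≈ 0.243 A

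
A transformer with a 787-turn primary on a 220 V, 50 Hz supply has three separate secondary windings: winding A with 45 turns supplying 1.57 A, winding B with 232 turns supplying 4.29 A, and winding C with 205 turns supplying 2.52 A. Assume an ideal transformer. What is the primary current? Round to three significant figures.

V_A = 220 × 45/787 = 12.579 V; V_B = 220 × 232/787 = 64.854 V; V_C = 220 × 205/787 = 57.306 V.
P_out = V_A I_A + V_B I_B + V_C I_C = 12.579×1.57 + 64.854×4.29 + 57.306×2.52 = 19.750 + 278.22 + 144.41 = 442.38 W.
Ideal ⇒ P_in = P_out, so I_p = P_out/V_p = 442.38/220 = 2.01 A.

I_p ≈ 2.01 A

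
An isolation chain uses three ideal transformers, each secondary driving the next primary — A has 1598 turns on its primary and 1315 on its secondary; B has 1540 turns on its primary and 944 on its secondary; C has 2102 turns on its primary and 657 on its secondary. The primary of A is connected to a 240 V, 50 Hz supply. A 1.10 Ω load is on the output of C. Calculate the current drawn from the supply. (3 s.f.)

I_supply ≈ 5.42 A

Secondary of A: V = 240.00 × 1315/1598 = 197.50 V.
Secondary of B: V = 197.50 × 944/1540 = 121.06 V.
Secondary of C: V = 121.06 × 657/2102 = 37.839 V.
I_load = 37.839/1.10 = 34.399 A, so P_out = 37.839 × 34.399 = 1301.7 W.
All ideal ⇒ P_in = P_out, so I_supply = 1301.7/240 = 5.42 A.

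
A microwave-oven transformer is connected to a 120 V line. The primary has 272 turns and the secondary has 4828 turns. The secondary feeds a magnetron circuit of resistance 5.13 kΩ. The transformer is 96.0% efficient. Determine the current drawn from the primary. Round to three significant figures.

V_s = 120 × 4828/272 = 2130.0 V.
I_s = V_s/R = 2130.0/5130 = 0.41520 A.
P_out = V_s I_s = 2130.0 × 0.41520 = 884.39 W.
P_in = P_out/η = 884.39/0.960 = 921.24 W.
I_p = P_in/V_p = 921.24/120 = 7.68 A.

I_p ≈ 7.68 A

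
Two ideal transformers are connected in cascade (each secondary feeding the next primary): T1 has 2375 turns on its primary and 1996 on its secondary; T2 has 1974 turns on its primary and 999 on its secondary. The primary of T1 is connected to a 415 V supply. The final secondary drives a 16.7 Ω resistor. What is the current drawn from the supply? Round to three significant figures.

I_supply ≈ 4.50 A

After T1: V = 415.00 × 1996/2375 = 348.77 V.
After T2: V = 348.77 × 999/1974 = 176.51 V.
I_load = 176.51/16.7 = 10.569 A, so P_out = 176.51 × 10.569 = 1865.6 W.
All ideal ⇒ P_in = P_out, so I_supply = 1865.6/415 = 4.50 A.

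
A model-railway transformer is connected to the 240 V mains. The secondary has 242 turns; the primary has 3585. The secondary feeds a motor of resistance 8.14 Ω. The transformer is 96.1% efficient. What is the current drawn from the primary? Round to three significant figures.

I_p ≈ 0.140 A

V_s = 240 × 242/3585 = 16.201 V.
I_s = V_s/R = 16.201/8.14 = 1.9903 A.
P_out = V_s I_s = 16.201 × 1.9903 = 32.244 W.
P_in = P_out/η = 32.244/0.961 = 33.553 W.
I_p = P_in/V_p = 33.553/240 = 0.140 A.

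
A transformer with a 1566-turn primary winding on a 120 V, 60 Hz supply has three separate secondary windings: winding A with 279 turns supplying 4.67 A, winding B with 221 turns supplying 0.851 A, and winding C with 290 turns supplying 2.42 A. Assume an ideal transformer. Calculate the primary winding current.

V_A = 120 × 279/1566 = 21.379 V; V_B = 120 × 221/1566 = 16.935 V; V_C = 120 × 290/1566 = 22.222 V.
P_out = V_A I_A + V_B I_B + V_C I_C = 21.379×4.67 + 16.935×0.851 + 22.222×2.42 = 99.841 + 14.412 + 53.778 = 168.03 W.
Ideal ⇒ P_in = P_out, so I_p = P_out/V_p = 168.03/120 = 1.40 A.

I_p ≈ 1.40 A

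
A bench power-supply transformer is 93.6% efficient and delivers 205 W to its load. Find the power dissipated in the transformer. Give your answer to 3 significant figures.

P_in = P_out/η = 205/0.936 = 219.017 W.
P_loss = P_in − P_out = 219.017 − 205 = 14.0 W.

P_loss ≈ 14.0 W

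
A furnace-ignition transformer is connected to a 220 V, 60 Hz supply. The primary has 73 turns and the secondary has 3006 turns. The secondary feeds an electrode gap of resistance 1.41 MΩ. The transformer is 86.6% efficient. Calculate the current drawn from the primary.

V_s = 220 × 3006/73 = 9059.2 V.
I_s = V_s/R = 9059.2/(1.41×10^6) = 0.0064249 A.
P_out = V_s I_s = 9059.2 × 0.0064249 = 58.205 W.
P_in = P_out/η = 58.205/0.866 = 67.211 W.
I_p = P_in/V_p = 67.211/220 = 0.306 A.

I_p ≈ 0.306 A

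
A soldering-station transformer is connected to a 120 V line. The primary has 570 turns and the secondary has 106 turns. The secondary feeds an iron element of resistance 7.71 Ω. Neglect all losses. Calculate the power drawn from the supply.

P ≈ 64.6 W

V_s = V_p × N_s/N_p = 120 × 106/570 = 22.316 V.
I_s = V_s/R = 22.316/7.71 = 2.8944 A.
I_p = I_s × N_s/N_p = 2.8944 × 106/570 = 0.53826 A.
P = V_p I_p = 120 × 0.53826 = 64.6 W.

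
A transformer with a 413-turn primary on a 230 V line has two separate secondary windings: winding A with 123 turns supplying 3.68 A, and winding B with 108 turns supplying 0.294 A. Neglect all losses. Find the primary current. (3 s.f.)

I_p ≈ 1.17 A

V_A = 230 × 123/413 = 68.499 V; V_B = 230 × 108/413 = 60.145 V.
P_out = V_A I_A + V_B I_B = 68.499×3.68 + 60.145×0.294 = 252.08 + 17.683 = 269.76 W.
Ideal ⇒ P_in = P_out, so I_p = P_out/V_p = 269.76/230 = 1.17 A.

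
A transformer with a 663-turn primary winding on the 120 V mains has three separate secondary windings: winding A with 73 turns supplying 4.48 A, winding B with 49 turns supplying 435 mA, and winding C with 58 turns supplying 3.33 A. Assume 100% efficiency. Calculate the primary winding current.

V_A = 120 × 73/663 = 13.213 V; V_B = 120 × 49/663 = 8.8688 V; V_C = 120 × 58/663 = 10.498 V.
P_out = V_A I_A + V_B I_B + V_C I_C = 13.213×4.48 + 8.8688×0.435 + 10.498×3.33 = 59.193 + 3.8579 + 34.957 = 98.008 W.
Ideal ⇒ P_in = P_out, so I_p = P_out/V_p = 98.008/120 = 0.817 A.

I_p ≈ 0.817 A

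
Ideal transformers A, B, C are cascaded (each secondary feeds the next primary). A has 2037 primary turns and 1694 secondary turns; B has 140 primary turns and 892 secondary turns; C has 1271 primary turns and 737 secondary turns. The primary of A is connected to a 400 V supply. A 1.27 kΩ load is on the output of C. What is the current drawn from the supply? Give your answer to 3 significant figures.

Secondary of A: V = 400.00 × 1694/2037 = 332.65 V.
Secondary of B: V = 332.65 × 892/140 = 2119.4 V.
Secondary of C: V = 2119.4 × 737/1271 = 1229.0 V.
I_load = 1229.0/1270 = 0.96769 A, so P_out = 1229.0 × 0.96769 = 1189.3 W.
All ideal ⇒ P_in = P_out, so I_supply = 1189.3/400 = 2.97 A.

I_supply ≈ 2.97 A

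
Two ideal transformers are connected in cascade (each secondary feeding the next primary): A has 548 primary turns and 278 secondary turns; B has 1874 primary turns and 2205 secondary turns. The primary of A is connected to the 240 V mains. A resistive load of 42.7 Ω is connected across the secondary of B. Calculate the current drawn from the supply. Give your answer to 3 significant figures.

I_supply ≈ 2.00 A

After A: V = 240.00 × 278/548 = 121.75 V.
After B: V = 121.75 × 2205/1874 = 143.26 V.
I_load = 143.26/42.7 = 3.3550 A, so P_out = 143.26 × 3.3550 = 480.62 W.
All ideal ⇒ P_in = P_out, so I_supply = 480.62/240 = 2.00 A.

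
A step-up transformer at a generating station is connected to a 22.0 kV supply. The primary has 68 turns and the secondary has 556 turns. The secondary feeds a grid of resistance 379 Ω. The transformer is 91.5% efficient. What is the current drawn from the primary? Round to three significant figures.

I_p ≈ 4240 A

V_s = 22000 × 556/68 = 179880 V.
I_s = V_s/R = 179880/379 = 474.62 A.
P_out = V_s I_s = 179880 × 474.62 = 8.5376×10^7 W.
P_in = P_out/η = 8.5376×10^7/0.915 = 9.3308×10^7 W.
I_p = P_in/V_p = 9.3308×10^7/22000 = 4240 A.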